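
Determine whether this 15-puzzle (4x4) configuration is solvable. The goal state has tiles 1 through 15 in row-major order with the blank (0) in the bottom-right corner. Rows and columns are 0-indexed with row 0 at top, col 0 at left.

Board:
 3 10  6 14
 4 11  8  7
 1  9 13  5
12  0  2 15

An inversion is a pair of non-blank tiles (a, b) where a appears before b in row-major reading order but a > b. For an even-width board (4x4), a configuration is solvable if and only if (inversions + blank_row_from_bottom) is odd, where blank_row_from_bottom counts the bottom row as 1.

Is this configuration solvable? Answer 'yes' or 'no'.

Inversions: 46
Blank is in row 3 (0-indexed from top), which is row 1 counting from the bottom (bottom = 1).
46 + 1 = 47, which is odd, so the puzzle is solvable.

Answer: yes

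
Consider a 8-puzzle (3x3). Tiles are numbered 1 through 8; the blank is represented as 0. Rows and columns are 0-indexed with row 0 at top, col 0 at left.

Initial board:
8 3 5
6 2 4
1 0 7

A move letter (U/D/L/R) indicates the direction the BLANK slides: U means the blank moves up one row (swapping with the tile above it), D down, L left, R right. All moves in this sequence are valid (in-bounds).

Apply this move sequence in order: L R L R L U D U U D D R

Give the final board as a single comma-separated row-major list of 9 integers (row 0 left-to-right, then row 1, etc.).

Answer: 8, 3, 5, 6, 2, 4, 1, 0, 7

Derivation:
After move 1 (L):
8 3 5
6 2 4
0 1 7

After move 2 (R):
8 3 5
6 2 4
1 0 7

After move 3 (L):
8 3 5
6 2 4
0 1 7

After move 4 (R):
8 3 5
6 2 4
1 0 7

After move 5 (L):
8 3 5
6 2 4
0 1 7

After move 6 (U):
8 3 5
0 2 4
6 1 7

After move 7 (D):
8 3 5
6 2 4
0 1 7

After move 8 (U):
8 3 5
0 2 4
6 1 7

After move 9 (U):
0 3 5
8 2 4
6 1 7

After move 10 (D):
8 3 5
0 2 4
6 1 7

After move 11 (D):
8 3 5
6 2 4
0 1 7

After move 12 (R):
8 3 5
6 2 4
1 0 7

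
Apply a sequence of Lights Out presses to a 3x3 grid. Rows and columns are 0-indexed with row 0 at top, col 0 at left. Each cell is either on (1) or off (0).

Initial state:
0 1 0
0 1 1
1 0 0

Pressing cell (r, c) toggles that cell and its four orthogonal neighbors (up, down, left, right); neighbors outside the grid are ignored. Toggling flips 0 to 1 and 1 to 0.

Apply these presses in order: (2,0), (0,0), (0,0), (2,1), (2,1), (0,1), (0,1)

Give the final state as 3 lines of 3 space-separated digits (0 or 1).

Answer: 0 1 0
1 1 1
0 1 0

Derivation:
After press 1 at (2,0):
0 1 0
1 1 1
0 1 0

After press 2 at (0,0):
1 0 0
0 1 1
0 1 0

After press 3 at (0,0):
0 1 0
1 1 1
0 1 0

After press 4 at (2,1):
0 1 0
1 0 1
1 0 1

After press 5 at (2,1):
0 1 0
1 1 1
0 1 0

After press 6 at (0,1):
1 0 1
1 0 1
0 1 0

After press 7 at (0,1):
0 1 0
1 1 1
0 1 0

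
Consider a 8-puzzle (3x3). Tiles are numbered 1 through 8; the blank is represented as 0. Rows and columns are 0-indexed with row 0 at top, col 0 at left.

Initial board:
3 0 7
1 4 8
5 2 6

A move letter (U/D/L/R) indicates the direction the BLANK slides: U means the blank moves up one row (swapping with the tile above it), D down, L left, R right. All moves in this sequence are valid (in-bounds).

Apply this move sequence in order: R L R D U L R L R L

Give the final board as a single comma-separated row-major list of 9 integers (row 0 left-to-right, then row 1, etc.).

After move 1 (R):
3 7 0
1 4 8
5 2 6

After move 2 (L):
3 0 7
1 4 8
5 2 6

After move 3 (R):
3 7 0
1 4 8
5 2 6

After move 4 (D):
3 7 8
1 4 0
5 2 6

After move 5 (U):
3 7 0
1 4 8
5 2 6

After move 6 (L):
3 0 7
1 4 8
5 2 6

After move 7 (R):
3 7 0
1 4 8
5 2 6

After move 8 (L):
3 0 7
1 4 8
5 2 6

After move 9 (R):
3 7 0
1 4 8
5 2 6

After move 10 (L):
3 0 7
1 4 8
5 2 6

Answer: 3, 0, 7, 1, 4, 8, 5, 2, 6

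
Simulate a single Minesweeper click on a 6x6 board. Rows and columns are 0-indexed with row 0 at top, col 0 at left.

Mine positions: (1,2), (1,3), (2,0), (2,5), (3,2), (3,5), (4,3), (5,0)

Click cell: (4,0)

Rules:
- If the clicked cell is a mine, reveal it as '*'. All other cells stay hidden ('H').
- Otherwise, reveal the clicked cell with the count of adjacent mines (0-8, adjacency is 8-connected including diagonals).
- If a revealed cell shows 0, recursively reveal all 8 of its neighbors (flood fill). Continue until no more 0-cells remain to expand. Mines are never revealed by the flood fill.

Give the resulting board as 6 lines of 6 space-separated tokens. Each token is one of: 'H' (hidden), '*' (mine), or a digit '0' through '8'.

H H H H H H
H H H H H H
H H H H H H
H H H H H H
1 H H H H H
H H H H H H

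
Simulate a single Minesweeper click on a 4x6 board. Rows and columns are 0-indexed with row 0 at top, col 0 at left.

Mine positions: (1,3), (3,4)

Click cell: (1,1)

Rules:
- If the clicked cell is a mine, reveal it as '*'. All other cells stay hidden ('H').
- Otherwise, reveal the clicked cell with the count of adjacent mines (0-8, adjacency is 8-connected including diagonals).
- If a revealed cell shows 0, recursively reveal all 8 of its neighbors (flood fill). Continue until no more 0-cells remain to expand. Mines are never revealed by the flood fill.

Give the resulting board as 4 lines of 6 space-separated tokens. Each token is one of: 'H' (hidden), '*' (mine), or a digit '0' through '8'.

0 0 1 H H H
0 0 1 H H H
0 0 1 2 H H
0 0 0 1 H H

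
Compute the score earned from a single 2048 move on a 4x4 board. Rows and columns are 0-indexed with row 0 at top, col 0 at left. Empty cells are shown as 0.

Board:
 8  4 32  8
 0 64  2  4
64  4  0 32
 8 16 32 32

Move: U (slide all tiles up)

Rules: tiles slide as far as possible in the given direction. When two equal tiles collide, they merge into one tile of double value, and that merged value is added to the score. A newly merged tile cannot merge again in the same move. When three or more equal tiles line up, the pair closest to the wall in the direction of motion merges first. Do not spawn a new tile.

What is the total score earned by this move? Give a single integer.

Slide up:
col 0: [8, 0, 64, 8] -> [8, 64, 8, 0]  score +0 (running 0)
col 1: [4, 64, 4, 16] -> [4, 64, 4, 16]  score +0 (running 0)
col 2: [32, 2, 0, 32] -> [32, 2, 32, 0]  score +0 (running 0)
col 3: [8, 4, 32, 32] -> [8, 4, 64, 0]  score +64 (running 64)
Board after move:
 8  4 32  8
64 64  2  4
 8  4 32 64
 0 16  0  0

Answer: 64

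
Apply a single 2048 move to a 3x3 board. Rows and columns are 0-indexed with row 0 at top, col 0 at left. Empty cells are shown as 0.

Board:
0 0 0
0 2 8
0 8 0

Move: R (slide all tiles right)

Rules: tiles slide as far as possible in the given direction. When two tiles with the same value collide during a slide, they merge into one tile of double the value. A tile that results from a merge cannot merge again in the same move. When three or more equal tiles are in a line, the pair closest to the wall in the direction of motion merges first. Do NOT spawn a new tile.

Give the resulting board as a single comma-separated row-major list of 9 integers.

Answer: 0, 0, 0, 0, 2, 8, 0, 0, 8

Derivation:
Slide right:
row 0: [0, 0, 0] -> [0, 0, 0]
row 1: [0, 2, 8] -> [0, 2, 8]
row 2: [0, 8, 0] -> [0, 0, 8]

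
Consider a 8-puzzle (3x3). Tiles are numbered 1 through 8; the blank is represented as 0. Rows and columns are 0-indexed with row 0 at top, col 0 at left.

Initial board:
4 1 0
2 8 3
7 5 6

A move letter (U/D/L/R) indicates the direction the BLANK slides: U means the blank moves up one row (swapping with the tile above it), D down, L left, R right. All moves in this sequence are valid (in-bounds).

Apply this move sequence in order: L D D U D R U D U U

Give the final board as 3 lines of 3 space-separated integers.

After move 1 (L):
4 0 1
2 8 3
7 5 6

After move 2 (D):
4 8 1
2 0 3
7 5 6

After move 3 (D):
4 8 1
2 5 3
7 0 6

After move 4 (U):
4 8 1
2 0 3
7 5 6

After move 5 (D):
4 8 1
2 5 3
7 0 6

After move 6 (R):
4 8 1
2 5 3
7 6 0

After move 7 (U):
4 8 1
2 5 0
7 6 3

After move 8 (D):
4 8 1
2 5 3
7 6 0

After move 9 (U):
4 8 1
2 5 0
7 6 3

After move 10 (U):
4 8 0
2 5 1
7 6 3

Answer: 4 8 0
2 5 1
7 6 3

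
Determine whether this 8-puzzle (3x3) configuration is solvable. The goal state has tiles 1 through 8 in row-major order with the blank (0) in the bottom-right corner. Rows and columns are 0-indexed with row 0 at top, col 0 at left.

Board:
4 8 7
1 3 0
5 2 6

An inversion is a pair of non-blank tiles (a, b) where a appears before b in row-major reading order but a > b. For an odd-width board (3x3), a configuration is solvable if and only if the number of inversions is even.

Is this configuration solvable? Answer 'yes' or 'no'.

Inversions (pairs i<j in row-major order where tile[i] > tile[j] > 0): 16
16 is even, so the puzzle is solvable.

Answer: yes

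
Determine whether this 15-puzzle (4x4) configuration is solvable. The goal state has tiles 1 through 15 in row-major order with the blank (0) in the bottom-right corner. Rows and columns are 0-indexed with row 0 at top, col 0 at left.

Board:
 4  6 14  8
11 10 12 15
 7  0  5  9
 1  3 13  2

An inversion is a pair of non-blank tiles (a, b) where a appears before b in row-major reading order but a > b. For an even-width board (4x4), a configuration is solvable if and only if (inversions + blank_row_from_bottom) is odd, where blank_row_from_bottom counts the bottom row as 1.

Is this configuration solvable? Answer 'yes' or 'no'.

Answer: yes

Derivation:
Inversions: 61
Blank is in row 2 (0-indexed from top), which is row 2 counting from the bottom (bottom = 1).
61 + 2 = 63, which is odd, so the puzzle is solvable.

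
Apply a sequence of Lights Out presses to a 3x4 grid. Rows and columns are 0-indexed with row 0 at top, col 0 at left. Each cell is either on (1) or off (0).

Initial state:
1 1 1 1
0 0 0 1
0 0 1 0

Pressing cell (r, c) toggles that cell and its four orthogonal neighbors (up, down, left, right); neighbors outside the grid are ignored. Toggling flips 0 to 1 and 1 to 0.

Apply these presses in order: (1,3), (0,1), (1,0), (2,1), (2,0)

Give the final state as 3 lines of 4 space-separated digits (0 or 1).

After press 1 at (1,3):
1 1 1 0
0 0 1 0
0 0 1 1

After press 2 at (0,1):
0 0 0 0
0 1 1 0
0 0 1 1

After press 3 at (1,0):
1 0 0 0
1 0 1 0
1 0 1 1

After press 4 at (2,1):
1 0 0 0
1 1 1 0
0 1 0 1

After press 5 at (2,0):
1 0 0 0
0 1 1 0
1 0 0 1

Answer: 1 0 0 0
0 1 1 0
1 0 0 1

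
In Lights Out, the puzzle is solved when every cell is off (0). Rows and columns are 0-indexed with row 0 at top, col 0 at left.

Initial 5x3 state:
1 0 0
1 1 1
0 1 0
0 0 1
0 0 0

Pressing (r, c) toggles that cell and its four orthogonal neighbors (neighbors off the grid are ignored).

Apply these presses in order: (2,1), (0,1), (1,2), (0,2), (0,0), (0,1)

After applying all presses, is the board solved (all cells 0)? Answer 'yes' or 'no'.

Answer: no

Derivation:
After press 1 at (2,1):
1 0 0
1 0 1
1 0 1
0 1 1
0 0 0

After press 2 at (0,1):
0 1 1
1 1 1
1 0 1
0 1 1
0 0 0

After press 3 at (1,2):
0 1 0
1 0 0
1 0 0
0 1 1
0 0 0

After press 4 at (0,2):
0 0 1
1 0 1
1 0 0
0 1 1
0 0 0

After press 5 at (0,0):
1 1 1
0 0 1
1 0 0
0 1 1
0 0 0

After press 6 at (0,1):
0 0 0
0 1 1
1 0 0
0 1 1
0 0 0

Lights still on: 5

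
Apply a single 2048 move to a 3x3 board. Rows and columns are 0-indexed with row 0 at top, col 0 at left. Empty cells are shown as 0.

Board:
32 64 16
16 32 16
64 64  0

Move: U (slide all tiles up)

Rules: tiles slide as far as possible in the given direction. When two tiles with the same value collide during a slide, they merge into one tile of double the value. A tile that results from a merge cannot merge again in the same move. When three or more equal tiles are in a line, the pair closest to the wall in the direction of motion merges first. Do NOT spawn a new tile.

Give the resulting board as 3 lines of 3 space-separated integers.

Slide up:
col 0: [32, 16, 64] -> [32, 16, 64]
col 1: [64, 32, 64] -> [64, 32, 64]
col 2: [16, 16, 0] -> [32, 0, 0]

Answer: 32 64 32
16 32  0
64 64  0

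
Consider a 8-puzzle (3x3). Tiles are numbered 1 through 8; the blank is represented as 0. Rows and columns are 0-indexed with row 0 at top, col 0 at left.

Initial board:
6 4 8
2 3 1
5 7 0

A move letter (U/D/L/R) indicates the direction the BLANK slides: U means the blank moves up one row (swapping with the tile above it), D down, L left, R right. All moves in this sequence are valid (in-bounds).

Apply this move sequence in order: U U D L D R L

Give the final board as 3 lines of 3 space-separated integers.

Answer: 6 4 8
2 7 3
5 0 1

Derivation:
After move 1 (U):
6 4 8
2 3 0
5 7 1

After move 2 (U):
6 4 0
2 3 8
5 7 1

After move 3 (D):
6 4 8
2 3 0
5 7 1

After move 4 (L):
6 4 8
2 0 3
5 7 1

After move 5 (D):
6 4 8
2 7 3
5 0 1

After move 6 (R):
6 4 8
2 7 3
5 1 0

After move 7 (L):
6 4 8
2 7 3
5 0 1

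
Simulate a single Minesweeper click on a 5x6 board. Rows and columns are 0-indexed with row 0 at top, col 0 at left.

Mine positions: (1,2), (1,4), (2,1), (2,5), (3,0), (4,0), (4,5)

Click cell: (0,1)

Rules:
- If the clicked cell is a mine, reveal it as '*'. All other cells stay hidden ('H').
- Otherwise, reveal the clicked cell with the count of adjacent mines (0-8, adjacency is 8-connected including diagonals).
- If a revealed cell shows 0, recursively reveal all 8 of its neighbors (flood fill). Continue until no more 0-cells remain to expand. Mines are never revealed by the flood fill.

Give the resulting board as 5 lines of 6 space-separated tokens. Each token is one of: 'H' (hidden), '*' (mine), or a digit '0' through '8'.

H 1 H H H H
H H H H H H
H H H H H H
H H H H H H
H H H H H H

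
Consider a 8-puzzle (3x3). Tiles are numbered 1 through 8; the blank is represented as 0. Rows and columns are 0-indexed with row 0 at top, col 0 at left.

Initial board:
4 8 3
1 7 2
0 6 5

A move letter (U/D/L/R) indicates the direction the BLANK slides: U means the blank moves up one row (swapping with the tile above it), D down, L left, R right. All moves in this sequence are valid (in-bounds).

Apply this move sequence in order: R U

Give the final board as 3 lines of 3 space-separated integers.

Answer: 4 8 3
1 0 2
6 7 5

Derivation:
After move 1 (R):
4 8 3
1 7 2
6 0 5

After move 2 (U):
4 8 3
1 0 2
6 7 5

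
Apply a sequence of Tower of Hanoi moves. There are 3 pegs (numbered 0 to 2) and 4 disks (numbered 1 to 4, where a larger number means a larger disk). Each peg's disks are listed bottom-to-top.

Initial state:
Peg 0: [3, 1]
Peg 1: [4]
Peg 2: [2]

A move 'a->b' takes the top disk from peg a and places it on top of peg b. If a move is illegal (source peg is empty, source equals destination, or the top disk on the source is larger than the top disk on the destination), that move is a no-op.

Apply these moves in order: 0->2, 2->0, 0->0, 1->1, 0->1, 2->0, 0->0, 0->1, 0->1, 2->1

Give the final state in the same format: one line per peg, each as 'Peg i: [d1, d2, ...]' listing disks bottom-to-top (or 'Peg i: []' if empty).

Answer: Peg 0: [3, 2]
Peg 1: [4, 1]
Peg 2: []

Derivation:
After move 1 (0->2):
Peg 0: [3]
Peg 1: [4]
Peg 2: [2, 1]

After move 2 (2->0):
Peg 0: [3, 1]
Peg 1: [4]
Peg 2: [2]

After move 3 (0->0):
Peg 0: [3, 1]
Peg 1: [4]
Peg 2: [2]

After move 4 (1->1):
Peg 0: [3, 1]
Peg 1: [4]
Peg 2: [2]

After move 5 (0->1):
Peg 0: [3]
Peg 1: [4, 1]
Peg 2: [2]

After move 6 (2->0):
Peg 0: [3, 2]
Peg 1: [4, 1]
Peg 2: []

After move 7 (0->0):
Peg 0: [3, 2]
Peg 1: [4, 1]
Peg 2: []

After move 8 (0->1):
Peg 0: [3, 2]
Peg 1: [4, 1]
Peg 2: []

After move 9 (0->1):
Peg 0: [3, 2]
Peg 1: [4, 1]
Peg 2: []

After move 10 (2->1):
Peg 0: [3, 2]
Peg 1: [4, 1]
Peg 2: []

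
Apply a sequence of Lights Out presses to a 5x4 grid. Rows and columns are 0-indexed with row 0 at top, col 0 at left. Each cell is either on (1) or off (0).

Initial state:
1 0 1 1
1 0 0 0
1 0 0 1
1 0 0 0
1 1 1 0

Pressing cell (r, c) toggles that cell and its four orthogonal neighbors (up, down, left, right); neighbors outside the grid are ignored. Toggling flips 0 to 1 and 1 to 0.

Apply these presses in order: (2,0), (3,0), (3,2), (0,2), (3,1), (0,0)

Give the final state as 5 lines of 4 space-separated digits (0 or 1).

Answer: 0 0 0 0
1 0 1 0
1 0 1 1
0 1 0 1
0 0 0 0

Derivation:
After press 1 at (2,0):
1 0 1 1
0 0 0 0
0 1 0 1
0 0 0 0
1 1 1 0

After press 2 at (3,0):
1 0 1 1
0 0 0 0
1 1 0 1
1 1 0 0
0 1 1 0

After press 3 at (3,2):
1 0 1 1
0 0 0 0
1 1 1 1
1 0 1 1
0 1 0 0

After press 4 at (0,2):
1 1 0 0
0 0 1 0
1 1 1 1
1 0 1 1
0 1 0 0

After press 5 at (3,1):
1 1 0 0
0 0 1 0
1 0 1 1
0 1 0 1
0 0 0 0

After press 6 at (0,0):
0 0 0 0
1 0 1 0
1 0 1 1
0 1 0 1
0 0 0 0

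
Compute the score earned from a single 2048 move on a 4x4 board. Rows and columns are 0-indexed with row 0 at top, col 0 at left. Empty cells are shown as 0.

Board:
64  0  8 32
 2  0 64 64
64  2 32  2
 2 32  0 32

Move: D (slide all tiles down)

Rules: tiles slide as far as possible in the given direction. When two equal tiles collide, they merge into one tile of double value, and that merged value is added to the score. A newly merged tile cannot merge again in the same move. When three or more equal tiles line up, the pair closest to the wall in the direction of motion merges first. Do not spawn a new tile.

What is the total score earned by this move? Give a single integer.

Answer: 0

Derivation:
Slide down:
col 0: [64, 2, 64, 2] -> [64, 2, 64, 2]  score +0 (running 0)
col 1: [0, 0, 2, 32] -> [0, 0, 2, 32]  score +0 (running 0)
col 2: [8, 64, 32, 0] -> [0, 8, 64, 32]  score +0 (running 0)
col 3: [32, 64, 2, 32] -> [32, 64, 2, 32]  score +0 (running 0)
Board after move:
64  0  0 32
 2  0  8 64
64  2 64  2
 2 32 32 32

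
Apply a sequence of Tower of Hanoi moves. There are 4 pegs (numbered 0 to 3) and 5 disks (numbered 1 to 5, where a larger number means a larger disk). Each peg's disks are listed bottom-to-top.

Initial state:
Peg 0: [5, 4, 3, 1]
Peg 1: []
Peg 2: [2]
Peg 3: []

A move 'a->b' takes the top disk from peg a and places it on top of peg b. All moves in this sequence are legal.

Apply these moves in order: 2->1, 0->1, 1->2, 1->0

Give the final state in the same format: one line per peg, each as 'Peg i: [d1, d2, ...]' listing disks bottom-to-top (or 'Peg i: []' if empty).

After move 1 (2->1):
Peg 0: [5, 4, 3, 1]
Peg 1: [2]
Peg 2: []
Peg 3: []

After move 2 (0->1):
Peg 0: [5, 4, 3]
Peg 1: [2, 1]
Peg 2: []
Peg 3: []

After move 3 (1->2):
Peg 0: [5, 4, 3]
Peg 1: [2]
Peg 2: [1]
Peg 3: []

After move 4 (1->0):
Peg 0: [5, 4, 3, 2]
Peg 1: []
Peg 2: [1]
Peg 3: []

Answer: Peg 0: [5, 4, 3, 2]
Peg 1: []
Peg 2: [1]
Peg 3: []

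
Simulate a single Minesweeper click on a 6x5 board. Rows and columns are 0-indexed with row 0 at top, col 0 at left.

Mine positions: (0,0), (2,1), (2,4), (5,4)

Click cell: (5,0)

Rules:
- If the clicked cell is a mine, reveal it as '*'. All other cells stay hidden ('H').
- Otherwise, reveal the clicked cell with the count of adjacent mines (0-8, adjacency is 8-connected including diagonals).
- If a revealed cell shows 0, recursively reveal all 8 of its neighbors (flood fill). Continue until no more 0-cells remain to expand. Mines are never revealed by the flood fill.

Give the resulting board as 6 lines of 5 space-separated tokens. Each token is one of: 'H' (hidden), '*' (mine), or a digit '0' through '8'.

H H H H H
H H H H H
H H H H H
1 1 1 1 H
0 0 0 1 H
0 0 0 1 H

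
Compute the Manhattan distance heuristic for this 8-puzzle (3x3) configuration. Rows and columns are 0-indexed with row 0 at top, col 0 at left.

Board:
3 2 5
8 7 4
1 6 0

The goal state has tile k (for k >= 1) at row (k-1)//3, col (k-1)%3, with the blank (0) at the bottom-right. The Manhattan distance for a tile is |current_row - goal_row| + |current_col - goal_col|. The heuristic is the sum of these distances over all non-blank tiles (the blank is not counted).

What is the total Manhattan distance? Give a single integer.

Tile 3: at (0,0), goal (0,2), distance |0-0|+|0-2| = 2
Tile 2: at (0,1), goal (0,1), distance |0-0|+|1-1| = 0
Tile 5: at (0,2), goal (1,1), distance |0-1|+|2-1| = 2
Tile 8: at (1,0), goal (2,1), distance |1-2|+|0-1| = 2
Tile 7: at (1,1), goal (2,0), distance |1-2|+|1-0| = 2
Tile 4: at (1,2), goal (1,0), distance |1-1|+|2-0| = 2
Tile 1: at (2,0), goal (0,0), distance |2-0|+|0-0| = 2
Tile 6: at (2,1), goal (1,2), distance |2-1|+|1-2| = 2
Sum: 2 + 0 + 2 + 2 + 2 + 2 + 2 + 2 = 14

Answer: 14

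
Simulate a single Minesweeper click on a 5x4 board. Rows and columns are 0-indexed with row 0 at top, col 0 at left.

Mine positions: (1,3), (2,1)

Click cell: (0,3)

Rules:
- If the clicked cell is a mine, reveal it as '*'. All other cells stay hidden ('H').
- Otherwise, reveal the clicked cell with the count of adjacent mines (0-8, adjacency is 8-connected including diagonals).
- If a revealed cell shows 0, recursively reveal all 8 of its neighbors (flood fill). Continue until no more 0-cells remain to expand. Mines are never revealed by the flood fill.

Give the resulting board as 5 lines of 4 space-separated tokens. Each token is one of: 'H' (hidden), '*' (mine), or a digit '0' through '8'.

H H H 1
H H H H
H H H H
H H H H
H H H H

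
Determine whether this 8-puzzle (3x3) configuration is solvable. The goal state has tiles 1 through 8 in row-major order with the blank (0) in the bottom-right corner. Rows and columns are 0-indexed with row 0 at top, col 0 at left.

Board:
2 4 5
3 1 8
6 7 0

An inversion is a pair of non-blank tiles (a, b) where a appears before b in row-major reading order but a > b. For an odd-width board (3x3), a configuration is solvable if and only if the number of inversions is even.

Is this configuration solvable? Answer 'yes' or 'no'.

Answer: yes

Derivation:
Inversions (pairs i<j in row-major order where tile[i] > tile[j] > 0): 8
8 is even, so the puzzle is solvable.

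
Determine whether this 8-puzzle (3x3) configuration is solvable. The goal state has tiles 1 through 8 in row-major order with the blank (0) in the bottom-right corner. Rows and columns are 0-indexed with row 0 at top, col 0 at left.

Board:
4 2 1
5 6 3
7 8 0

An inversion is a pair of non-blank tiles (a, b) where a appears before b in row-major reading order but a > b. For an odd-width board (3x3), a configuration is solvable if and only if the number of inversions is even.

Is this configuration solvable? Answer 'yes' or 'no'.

Inversions (pairs i<j in row-major order where tile[i] > tile[j] > 0): 6
6 is even, so the puzzle is solvable.

Answer: yes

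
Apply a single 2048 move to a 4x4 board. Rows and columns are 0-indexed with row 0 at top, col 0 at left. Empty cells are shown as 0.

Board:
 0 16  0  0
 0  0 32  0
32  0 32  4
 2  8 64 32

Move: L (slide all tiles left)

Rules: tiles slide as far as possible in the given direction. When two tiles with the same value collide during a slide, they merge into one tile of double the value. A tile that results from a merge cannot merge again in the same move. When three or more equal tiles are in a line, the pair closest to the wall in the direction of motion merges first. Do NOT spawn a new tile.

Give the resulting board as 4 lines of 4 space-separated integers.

Slide left:
row 0: [0, 16, 0, 0] -> [16, 0, 0, 0]
row 1: [0, 0, 32, 0] -> [32, 0, 0, 0]
row 2: [32, 0, 32, 4] -> [64, 4, 0, 0]
row 3: [2, 8, 64, 32] -> [2, 8, 64, 32]

Answer: 16  0  0  0
32  0  0  0
64  4  0  0
 2  8 64 32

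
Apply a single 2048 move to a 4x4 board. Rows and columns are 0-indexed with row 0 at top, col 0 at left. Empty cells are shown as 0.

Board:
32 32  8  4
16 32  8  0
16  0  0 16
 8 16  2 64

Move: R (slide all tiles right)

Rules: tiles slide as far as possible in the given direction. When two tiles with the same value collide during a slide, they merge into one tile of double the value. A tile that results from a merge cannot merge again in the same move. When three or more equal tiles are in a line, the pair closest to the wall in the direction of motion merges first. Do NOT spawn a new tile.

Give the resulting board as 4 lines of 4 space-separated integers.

Slide right:
row 0: [32, 32, 8, 4] -> [0, 64, 8, 4]
row 1: [16, 32, 8, 0] -> [0, 16, 32, 8]
row 2: [16, 0, 0, 16] -> [0, 0, 0, 32]
row 3: [8, 16, 2, 64] -> [8, 16, 2, 64]

Answer:  0 64  8  4
 0 16 32  8
 0  0  0 32
 8 16  2 64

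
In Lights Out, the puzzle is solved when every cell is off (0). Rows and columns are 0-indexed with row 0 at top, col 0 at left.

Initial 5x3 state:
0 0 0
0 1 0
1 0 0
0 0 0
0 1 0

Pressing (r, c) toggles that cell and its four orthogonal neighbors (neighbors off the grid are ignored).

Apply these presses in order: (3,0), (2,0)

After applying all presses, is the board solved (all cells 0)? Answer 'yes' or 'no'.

After press 1 at (3,0):
0 0 0
0 1 0
0 0 0
1 1 0
1 1 0

After press 2 at (2,0):
0 0 0
1 1 0
1 1 0
0 1 0
1 1 0

Lights still on: 7

Answer: no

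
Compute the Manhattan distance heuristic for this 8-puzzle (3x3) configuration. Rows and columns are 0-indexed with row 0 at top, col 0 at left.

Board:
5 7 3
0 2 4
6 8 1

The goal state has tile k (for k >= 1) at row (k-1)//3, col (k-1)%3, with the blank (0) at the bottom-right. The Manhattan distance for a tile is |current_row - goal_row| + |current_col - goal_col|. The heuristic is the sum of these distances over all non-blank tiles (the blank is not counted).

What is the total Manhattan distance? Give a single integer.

Answer: 15

Derivation:
Tile 5: at (0,0), goal (1,1), distance |0-1|+|0-1| = 2
Tile 7: at (0,1), goal (2,0), distance |0-2|+|1-0| = 3
Tile 3: at (0,2), goal (0,2), distance |0-0|+|2-2| = 0
Tile 2: at (1,1), goal (0,1), distance |1-0|+|1-1| = 1
Tile 4: at (1,2), goal (1,0), distance |1-1|+|2-0| = 2
Tile 6: at (2,0), goal (1,2), distance |2-1|+|0-2| = 3
Tile 8: at (2,1), goal (2,1), distance |2-2|+|1-1| = 0
Tile 1: at (2,2), goal (0,0), distance |2-0|+|2-0| = 4
Sum: 2 + 3 + 0 + 1 + 2 + 3 + 0 + 4 = 15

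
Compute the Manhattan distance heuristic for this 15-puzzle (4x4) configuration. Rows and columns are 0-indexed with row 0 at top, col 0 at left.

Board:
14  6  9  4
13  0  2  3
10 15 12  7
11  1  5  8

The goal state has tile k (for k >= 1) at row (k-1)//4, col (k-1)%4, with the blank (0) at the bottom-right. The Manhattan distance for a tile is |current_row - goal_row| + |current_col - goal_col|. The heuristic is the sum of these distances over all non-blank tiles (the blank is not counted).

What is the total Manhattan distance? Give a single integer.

Answer: 34

Derivation:
Tile 14: (0,0)->(3,1) = 4
Tile 6: (0,1)->(1,1) = 1
Tile 9: (0,2)->(2,0) = 4
Tile 4: (0,3)->(0,3) = 0
Tile 13: (1,0)->(3,0) = 2
Tile 2: (1,2)->(0,1) = 2
Tile 3: (1,3)->(0,2) = 2
Tile 10: (2,0)->(2,1) = 1
Tile 15: (2,1)->(3,2) = 2
Tile 12: (2,2)->(2,3) = 1
Tile 7: (2,3)->(1,2) = 2
Tile 11: (3,0)->(2,2) = 3
Tile 1: (3,1)->(0,0) = 4
Tile 5: (3,2)->(1,0) = 4
Tile 8: (3,3)->(1,3) = 2
Sum: 4 + 1 + 4 + 0 + 2 + 2 + 2 + 1 + 2 + 1 + 2 + 3 + 4 + 4 + 2 = 34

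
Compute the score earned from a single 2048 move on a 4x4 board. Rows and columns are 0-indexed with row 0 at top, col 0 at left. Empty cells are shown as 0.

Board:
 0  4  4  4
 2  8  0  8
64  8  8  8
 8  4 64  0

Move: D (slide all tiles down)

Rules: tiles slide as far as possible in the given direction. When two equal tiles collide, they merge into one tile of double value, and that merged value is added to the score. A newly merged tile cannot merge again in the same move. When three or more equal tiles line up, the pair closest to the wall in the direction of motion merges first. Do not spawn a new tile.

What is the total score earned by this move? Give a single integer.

Slide down:
col 0: [0, 2, 64, 8] -> [0, 2, 64, 8]  score +0 (running 0)
col 1: [4, 8, 8, 4] -> [0, 4, 16, 4]  score +16 (running 16)
col 2: [4, 0, 8, 64] -> [0, 4, 8, 64]  score +0 (running 16)
col 3: [4, 8, 8, 0] -> [0, 0, 4, 16]  score +16 (running 32)
Board after move:
 0  0  0  0
 2  4  4  0
64 16  8  4
 8  4 64 16

Answer: 32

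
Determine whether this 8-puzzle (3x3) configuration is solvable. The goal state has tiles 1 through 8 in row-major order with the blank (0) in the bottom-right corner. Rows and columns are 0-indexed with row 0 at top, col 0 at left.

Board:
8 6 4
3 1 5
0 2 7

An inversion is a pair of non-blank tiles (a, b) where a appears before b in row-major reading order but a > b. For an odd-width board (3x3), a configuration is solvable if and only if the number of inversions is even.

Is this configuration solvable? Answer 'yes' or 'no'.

Inversions (pairs i<j in row-major order where tile[i] > tile[j] > 0): 18
18 is even, so the puzzle is solvable.

Answer: yes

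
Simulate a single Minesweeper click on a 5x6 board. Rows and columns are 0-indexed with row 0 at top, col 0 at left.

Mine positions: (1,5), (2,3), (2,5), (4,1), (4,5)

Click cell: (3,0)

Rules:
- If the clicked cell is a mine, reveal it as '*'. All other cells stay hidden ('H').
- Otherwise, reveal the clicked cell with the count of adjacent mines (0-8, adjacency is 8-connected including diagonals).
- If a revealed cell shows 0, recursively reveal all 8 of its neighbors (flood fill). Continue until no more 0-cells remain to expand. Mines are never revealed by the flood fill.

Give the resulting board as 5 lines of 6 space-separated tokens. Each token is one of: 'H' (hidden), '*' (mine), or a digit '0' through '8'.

H H H H H H
H H H H H H
H H H H H H
1 H H H H H
H H H H H H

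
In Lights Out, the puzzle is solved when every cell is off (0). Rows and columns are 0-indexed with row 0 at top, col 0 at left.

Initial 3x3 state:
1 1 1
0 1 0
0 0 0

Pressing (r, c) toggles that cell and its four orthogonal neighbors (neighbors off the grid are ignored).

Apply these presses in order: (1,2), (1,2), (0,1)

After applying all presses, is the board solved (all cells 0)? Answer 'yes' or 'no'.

Answer: yes

Derivation:
After press 1 at (1,2):
1 1 0
0 0 1
0 0 1

After press 2 at (1,2):
1 1 1
0 1 0
0 0 0

After press 3 at (0,1):
0 0 0
0 0 0
0 0 0

Lights still on: 0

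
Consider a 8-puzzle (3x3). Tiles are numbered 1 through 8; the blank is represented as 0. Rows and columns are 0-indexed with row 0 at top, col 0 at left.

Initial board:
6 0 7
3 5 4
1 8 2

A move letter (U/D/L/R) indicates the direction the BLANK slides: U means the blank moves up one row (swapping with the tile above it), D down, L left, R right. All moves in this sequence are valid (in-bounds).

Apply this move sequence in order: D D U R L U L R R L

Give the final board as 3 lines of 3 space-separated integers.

Answer: 6 0 7
3 5 4
1 8 2

Derivation:
After move 1 (D):
6 5 7
3 0 4
1 8 2

After move 2 (D):
6 5 7
3 8 4
1 0 2

After move 3 (U):
6 5 7
3 0 4
1 8 2

After move 4 (R):
6 5 7
3 4 0
1 8 2

After move 5 (L):
6 5 7
3 0 4
1 8 2

After move 6 (U):
6 0 7
3 5 4
1 8 2

After move 7 (L):
0 6 7
3 5 4
1 8 2

After move 8 (R):
6 0 7
3 5 4
1 8 2

After move 9 (R):
6 7 0
3 5 4
1 8 2

After move 10 (L):
6 0 7
3 5 4
1 8 2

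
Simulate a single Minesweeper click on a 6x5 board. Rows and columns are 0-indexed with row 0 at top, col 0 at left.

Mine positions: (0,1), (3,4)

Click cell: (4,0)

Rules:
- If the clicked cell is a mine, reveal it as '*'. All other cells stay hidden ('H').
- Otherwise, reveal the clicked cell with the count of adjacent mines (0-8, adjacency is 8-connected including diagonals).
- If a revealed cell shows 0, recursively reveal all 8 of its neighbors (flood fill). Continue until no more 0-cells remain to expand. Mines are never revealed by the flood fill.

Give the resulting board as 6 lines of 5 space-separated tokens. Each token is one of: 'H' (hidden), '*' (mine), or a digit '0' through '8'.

H H 1 0 0
1 1 1 0 0
0 0 0 1 1
0 0 0 1 H
0 0 0 1 1
0 0 0 0 0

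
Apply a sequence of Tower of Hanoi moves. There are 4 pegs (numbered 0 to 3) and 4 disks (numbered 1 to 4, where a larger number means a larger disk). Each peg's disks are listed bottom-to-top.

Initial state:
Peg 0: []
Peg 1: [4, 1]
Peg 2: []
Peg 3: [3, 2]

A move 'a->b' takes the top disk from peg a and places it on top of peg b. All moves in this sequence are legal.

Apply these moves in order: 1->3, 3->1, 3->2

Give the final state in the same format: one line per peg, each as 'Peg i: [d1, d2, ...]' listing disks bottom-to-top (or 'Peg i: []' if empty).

Answer: Peg 0: []
Peg 1: [4, 1]
Peg 2: [2]
Peg 3: [3]

Derivation:
After move 1 (1->3):
Peg 0: []
Peg 1: [4]
Peg 2: []
Peg 3: [3, 2, 1]

After move 2 (3->1):
Peg 0: []
Peg 1: [4, 1]
Peg 2: []
Peg 3: [3, 2]

After move 3 (3->2):
Peg 0: []
Peg 1: [4, 1]
Peg 2: [2]
Peg 3: [3]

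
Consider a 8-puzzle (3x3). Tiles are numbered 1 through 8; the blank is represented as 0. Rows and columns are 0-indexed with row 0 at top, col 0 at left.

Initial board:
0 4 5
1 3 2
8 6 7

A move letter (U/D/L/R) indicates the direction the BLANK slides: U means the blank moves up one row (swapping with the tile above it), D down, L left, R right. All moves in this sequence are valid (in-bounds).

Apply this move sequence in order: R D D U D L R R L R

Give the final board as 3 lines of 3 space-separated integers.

After move 1 (R):
4 0 5
1 3 2
8 6 7

After move 2 (D):
4 3 5
1 0 2
8 6 7

After move 3 (D):
4 3 5
1 6 2
8 0 7

After move 4 (U):
4 3 5
1 0 2
8 6 7

After move 5 (D):
4 3 5
1 6 2
8 0 7

After move 6 (L):
4 3 5
1 6 2
0 8 7

After move 7 (R):
4 3 5
1 6 2
8 0 7

After move 8 (R):
4 3 5
1 6 2
8 7 0

After move 9 (L):
4 3 5
1 6 2
8 0 7

After move 10 (R):
4 3 5
1 6 2
8 7 0

Answer: 4 3 5
1 6 2
8 7 0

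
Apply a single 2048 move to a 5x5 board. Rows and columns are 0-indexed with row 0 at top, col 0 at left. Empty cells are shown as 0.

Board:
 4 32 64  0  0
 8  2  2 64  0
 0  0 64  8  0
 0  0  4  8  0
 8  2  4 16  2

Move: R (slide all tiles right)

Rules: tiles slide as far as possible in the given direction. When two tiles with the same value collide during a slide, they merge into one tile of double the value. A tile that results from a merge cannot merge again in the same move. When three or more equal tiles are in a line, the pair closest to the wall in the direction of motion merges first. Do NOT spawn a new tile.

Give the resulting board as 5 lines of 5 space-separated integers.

Slide right:
row 0: [4, 32, 64, 0, 0] -> [0, 0, 4, 32, 64]
row 1: [8, 2, 2, 64, 0] -> [0, 0, 8, 4, 64]
row 2: [0, 0, 64, 8, 0] -> [0, 0, 0, 64, 8]
row 3: [0, 0, 4, 8, 0] -> [0, 0, 0, 4, 8]
row 4: [8, 2, 4, 16, 2] -> [8, 2, 4, 16, 2]

Answer:  0  0  4 32 64
 0  0  8  4 64
 0  0  0 64  8
 0  0  0  4  8
 8  2  4 16  2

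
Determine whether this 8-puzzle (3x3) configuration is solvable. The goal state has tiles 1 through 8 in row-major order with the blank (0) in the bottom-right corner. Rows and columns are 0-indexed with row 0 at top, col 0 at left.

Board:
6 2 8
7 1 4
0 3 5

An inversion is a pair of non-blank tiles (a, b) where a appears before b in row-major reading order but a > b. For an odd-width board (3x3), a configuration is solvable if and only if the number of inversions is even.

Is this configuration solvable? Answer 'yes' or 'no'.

Answer: yes

Derivation:
Inversions (pairs i<j in row-major order where tile[i] > tile[j] > 0): 16
16 is even, so the puzzle is solvable.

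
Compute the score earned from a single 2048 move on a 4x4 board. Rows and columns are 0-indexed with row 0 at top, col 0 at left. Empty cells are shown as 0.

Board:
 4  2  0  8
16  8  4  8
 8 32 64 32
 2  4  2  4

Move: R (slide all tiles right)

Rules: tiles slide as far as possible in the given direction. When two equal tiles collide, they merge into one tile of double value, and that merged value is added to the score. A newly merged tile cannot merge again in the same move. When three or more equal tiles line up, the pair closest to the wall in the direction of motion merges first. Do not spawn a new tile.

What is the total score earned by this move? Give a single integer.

Slide right:
row 0: [4, 2, 0, 8] -> [0, 4, 2, 8]  score +0 (running 0)
row 1: [16, 8, 4, 8] -> [16, 8, 4, 8]  score +0 (running 0)
row 2: [8, 32, 64, 32] -> [8, 32, 64, 32]  score +0 (running 0)
row 3: [2, 4, 2, 4] -> [2, 4, 2, 4]  score +0 (running 0)
Board after move:
 0  4  2  8
16  8  4  8
 8 32 64 32
 2  4  2  4

Answer: 0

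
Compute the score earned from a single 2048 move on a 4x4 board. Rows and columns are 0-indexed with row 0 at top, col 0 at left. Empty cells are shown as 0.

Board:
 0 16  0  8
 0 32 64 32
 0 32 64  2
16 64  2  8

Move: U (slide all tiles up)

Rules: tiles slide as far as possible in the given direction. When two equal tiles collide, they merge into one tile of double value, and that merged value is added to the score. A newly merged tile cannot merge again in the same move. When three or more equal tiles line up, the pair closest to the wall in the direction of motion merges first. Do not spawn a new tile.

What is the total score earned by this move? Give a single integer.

Slide up:
col 0: [0, 0, 0, 16] -> [16, 0, 0, 0]  score +0 (running 0)
col 1: [16, 32, 32, 64] -> [16, 64, 64, 0]  score +64 (running 64)
col 2: [0, 64, 64, 2] -> [128, 2, 0, 0]  score +128 (running 192)
col 3: [8, 32, 2, 8] -> [8, 32, 2, 8]  score +0 (running 192)
Board after move:
 16  16 128   8
  0  64   2  32
  0  64   0   2
  0   0   0   8

Answer: 192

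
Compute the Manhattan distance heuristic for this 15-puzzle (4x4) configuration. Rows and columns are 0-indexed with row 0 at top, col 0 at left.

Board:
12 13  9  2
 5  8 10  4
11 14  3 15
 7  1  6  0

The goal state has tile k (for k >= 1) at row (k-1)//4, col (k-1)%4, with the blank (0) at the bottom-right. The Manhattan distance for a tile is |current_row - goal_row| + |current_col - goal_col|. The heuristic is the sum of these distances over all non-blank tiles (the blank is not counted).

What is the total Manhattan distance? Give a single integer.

Tile 12: at (0,0), goal (2,3), distance |0-2|+|0-3| = 5
Tile 13: at (0,1), goal (3,0), distance |0-3|+|1-0| = 4
Tile 9: at (0,2), goal (2,0), distance |0-2|+|2-0| = 4
Tile 2: at (0,3), goal (0,1), distance |0-0|+|3-1| = 2
Tile 5: at (1,0), goal (1,0), distance |1-1|+|0-0| = 0
Tile 8: at (1,1), goal (1,3), distance |1-1|+|1-3| = 2
Tile 10: at (1,2), goal (2,1), distance |1-2|+|2-1| = 2
Tile 4: at (1,3), goal (0,3), distance |1-0|+|3-3| = 1
Tile 11: at (2,0), goal (2,2), distance |2-2|+|0-2| = 2
Tile 14: at (2,1), goal (3,1), distance |2-3|+|1-1| = 1
Tile 3: at (2,2), goal (0,2), distance |2-0|+|2-2| = 2
Tile 15: at (2,3), goal (3,2), distance |2-3|+|3-2| = 2
Tile 7: at (3,0), goal (1,2), distance |3-1|+|0-2| = 4
Tile 1: at (3,1), goal (0,0), distance |3-0|+|1-0| = 4
Tile 6: at (3,2), goal (1,1), distance |3-1|+|2-1| = 3
Sum: 5 + 4 + 4 + 2 + 0 + 2 + 2 + 1 + 2 + 1 + 2 + 2 + 4 + 4 + 3 = 38

Answer: 38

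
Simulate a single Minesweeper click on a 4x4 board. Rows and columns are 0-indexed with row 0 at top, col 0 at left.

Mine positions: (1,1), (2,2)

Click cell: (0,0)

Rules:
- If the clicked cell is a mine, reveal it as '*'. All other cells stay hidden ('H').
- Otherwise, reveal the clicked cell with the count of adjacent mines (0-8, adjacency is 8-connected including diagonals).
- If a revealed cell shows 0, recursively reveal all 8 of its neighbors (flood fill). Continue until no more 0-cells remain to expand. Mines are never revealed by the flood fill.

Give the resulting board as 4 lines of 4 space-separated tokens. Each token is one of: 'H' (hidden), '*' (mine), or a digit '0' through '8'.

1 H H H
H H H H
H H H H
H H H H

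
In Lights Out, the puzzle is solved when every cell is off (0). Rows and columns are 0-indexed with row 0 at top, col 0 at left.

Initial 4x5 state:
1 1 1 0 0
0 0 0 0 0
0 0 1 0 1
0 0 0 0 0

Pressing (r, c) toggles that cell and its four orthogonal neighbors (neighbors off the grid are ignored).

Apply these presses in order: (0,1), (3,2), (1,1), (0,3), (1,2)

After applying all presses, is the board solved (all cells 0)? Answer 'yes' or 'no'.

After press 1 at (0,1):
0 0 0 0 0
0 1 0 0 0
0 0 1 0 1
0 0 0 0 0

After press 2 at (3,2):
0 0 0 0 0
0 1 0 0 0
0 0 0 0 1
0 1 1 1 0

After press 3 at (1,1):
0 1 0 0 0
1 0 1 0 0
0 1 0 0 1
0 1 1 1 0

After press 4 at (0,3):
0 1 1 1 1
1 0 1 1 0
0 1 0 0 1
0 1 1 1 0

After press 5 at (1,2):
0 1 0 1 1
1 1 0 0 0
0 1 1 0 1
0 1 1 1 0

Lights still on: 11

Answer: no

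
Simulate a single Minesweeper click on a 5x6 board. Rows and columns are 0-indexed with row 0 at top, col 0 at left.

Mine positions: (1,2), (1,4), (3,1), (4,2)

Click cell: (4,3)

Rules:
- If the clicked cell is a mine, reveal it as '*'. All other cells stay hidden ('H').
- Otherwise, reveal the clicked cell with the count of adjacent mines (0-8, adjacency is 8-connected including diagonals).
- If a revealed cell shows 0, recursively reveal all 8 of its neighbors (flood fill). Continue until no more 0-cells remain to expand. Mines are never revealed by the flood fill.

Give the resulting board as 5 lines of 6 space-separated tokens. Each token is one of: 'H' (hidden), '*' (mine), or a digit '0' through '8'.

H H H H H H
H H H H H H
H H H H H H
H H H H H H
H H H 1 H H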